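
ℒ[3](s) 3/s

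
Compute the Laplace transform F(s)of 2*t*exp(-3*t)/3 2/(3*(s + 3)^2)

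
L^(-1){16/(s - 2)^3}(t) 8*t^2*exp(2*t)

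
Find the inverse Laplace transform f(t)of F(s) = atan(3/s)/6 sin(3*t)/(6*t)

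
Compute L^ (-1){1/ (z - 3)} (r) exp (3*r)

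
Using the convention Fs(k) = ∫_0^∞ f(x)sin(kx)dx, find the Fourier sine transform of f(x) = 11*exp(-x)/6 11*k/(6*(k^2 + 1))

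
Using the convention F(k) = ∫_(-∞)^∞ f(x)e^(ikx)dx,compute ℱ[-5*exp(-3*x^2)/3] -5*sqrt(3)*sqrt(pi)*exp(-k^2/12)/9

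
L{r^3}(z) 6/z^4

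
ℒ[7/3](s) 7/(3 * s)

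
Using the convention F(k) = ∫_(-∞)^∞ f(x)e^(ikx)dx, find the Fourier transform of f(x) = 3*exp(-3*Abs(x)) 18/(k^2 + 9)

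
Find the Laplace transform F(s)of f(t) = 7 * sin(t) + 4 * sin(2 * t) 7/(s^2 + 1) + 8/(s^2 + 4)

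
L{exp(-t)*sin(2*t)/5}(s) 2/(5*((s + 1)^2 + 4))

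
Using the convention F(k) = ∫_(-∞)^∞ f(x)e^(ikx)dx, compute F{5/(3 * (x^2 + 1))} 5 * pi * exp(-Abs(k))/3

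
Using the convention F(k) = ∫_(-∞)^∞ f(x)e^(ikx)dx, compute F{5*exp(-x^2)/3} 5*sqrt(pi)*exp(-k^2/4)/3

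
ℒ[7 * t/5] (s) 7/(5 * s^2)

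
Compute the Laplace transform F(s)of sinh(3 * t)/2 3/(2 * (s^2 - 9))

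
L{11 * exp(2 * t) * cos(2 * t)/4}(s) 11 * (s - 2)/(4 * ((s - 2)^2 + 4))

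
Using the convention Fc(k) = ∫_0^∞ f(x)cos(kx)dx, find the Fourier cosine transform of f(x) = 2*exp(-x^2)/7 sqrt(pi)*exp(-k^2/4)/7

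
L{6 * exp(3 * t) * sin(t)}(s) 6/((s - 3)^2 + 1)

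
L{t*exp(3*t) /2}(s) 1/(2*(s - 3) ^2) 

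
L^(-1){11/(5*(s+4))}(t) 11*exp(-4*t)/5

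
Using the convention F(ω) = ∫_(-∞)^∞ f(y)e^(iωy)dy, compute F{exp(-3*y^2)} sqrt(3)*sqrt(pi)*exp(-ω^2/12)/3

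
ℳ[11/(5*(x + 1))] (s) 11*pi*csc(pi*s)/5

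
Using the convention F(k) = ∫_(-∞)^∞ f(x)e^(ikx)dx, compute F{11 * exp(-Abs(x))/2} 11/(k^2 + 1)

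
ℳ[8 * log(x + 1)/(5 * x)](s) -8 * pi * csc(pi * s)/(5 * s - 5)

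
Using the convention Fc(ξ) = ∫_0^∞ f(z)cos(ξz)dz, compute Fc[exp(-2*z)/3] 2/(3*(ξ^2 + 4))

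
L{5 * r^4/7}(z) 120/(7 * z^5)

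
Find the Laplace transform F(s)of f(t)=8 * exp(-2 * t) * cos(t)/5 8 * (s + 2)/(5 * ((s + 2)^2 + 1))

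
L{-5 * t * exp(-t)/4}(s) -5/(4 * (s+1)^2)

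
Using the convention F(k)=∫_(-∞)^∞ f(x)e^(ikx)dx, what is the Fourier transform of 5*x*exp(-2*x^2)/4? 5*sqrt(2)*I*sqrt(pi)*k*exp(-k^2/8)/32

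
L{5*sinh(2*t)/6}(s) 5/(3*(s^2 - 4))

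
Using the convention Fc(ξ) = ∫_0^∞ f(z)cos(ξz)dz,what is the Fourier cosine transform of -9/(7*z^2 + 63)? -3*pi*exp(-3*ξ)/14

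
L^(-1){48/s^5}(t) 2 * t^4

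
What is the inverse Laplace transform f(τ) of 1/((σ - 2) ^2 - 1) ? exp(2 * τ) * sinh(τ) 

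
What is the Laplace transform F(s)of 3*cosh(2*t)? 3*s/(s^2 - 4)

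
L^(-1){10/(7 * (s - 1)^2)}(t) 10 * t * exp(t)/7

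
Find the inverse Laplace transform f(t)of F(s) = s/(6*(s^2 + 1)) cos(t)/6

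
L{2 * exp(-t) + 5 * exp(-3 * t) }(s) 5/(s + 3) + 2/(s + 1) 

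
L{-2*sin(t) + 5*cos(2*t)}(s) 5*s/(s^2 + 4) - 2/(s^2 + 1)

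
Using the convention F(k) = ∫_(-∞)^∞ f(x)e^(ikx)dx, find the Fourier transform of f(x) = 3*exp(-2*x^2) 3*sqrt(2)*sqrt(pi)*exp(-k^2/8)/2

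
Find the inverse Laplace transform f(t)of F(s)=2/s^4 t^3/3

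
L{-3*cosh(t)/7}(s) -3*s/(7*s^2 - 7)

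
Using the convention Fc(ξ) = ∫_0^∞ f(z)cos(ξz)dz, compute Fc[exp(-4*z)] 4/(ξ^2 + 16)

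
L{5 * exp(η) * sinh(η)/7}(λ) 5/(7 * λ * (λ - 2))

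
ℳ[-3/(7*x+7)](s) -3*pi*csc(pi*s) /7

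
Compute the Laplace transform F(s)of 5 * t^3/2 15/s^4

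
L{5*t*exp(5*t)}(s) 5/(s - 5)^2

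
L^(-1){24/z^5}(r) r^4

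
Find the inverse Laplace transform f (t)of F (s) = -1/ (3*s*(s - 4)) -exp (2*t)*sinh (2*t)/6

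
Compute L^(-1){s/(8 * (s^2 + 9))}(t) cos(3 * t)/8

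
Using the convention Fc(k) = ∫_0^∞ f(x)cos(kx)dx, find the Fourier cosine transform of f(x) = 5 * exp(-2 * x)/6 5/(3 * (k^2 + 4))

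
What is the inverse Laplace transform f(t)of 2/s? 2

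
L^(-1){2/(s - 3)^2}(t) 2*t*exp(3*t)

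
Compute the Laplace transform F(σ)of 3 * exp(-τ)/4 3/(4 * (σ+1))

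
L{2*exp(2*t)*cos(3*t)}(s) 2*(s - 2)/((s - 2)^2 + 9)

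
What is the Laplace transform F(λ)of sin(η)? 1/(λ^2 + 1)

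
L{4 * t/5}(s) 4/(5 * s^2)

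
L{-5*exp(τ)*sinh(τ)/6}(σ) -5/(6*σ*(σ - 2))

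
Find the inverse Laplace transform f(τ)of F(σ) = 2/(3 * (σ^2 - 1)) 2 * sinh(τ)/3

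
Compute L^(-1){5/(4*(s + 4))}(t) 5*exp(-4*t)/4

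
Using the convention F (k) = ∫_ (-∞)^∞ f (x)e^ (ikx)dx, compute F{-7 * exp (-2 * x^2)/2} -7 * sqrt (2) * sqrt (pi) * exp (-k^2/8)/4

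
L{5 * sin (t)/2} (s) 5/ (2 * (s^2 + 1))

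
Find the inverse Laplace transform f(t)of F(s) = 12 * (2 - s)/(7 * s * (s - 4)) -12 * exp(2 * t) * cosh(2 * t)/7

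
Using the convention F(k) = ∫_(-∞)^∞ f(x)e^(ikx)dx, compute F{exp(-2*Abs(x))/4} 1/(k^2 + 4)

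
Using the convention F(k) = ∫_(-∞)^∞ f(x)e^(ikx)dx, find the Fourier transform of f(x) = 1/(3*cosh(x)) pi/(3*cosh(pi*k/2))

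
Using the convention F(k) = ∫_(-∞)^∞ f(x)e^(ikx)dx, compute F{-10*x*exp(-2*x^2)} -5*sqrt(2)*I*sqrt(pi)*k*exp(-k^2/8)/4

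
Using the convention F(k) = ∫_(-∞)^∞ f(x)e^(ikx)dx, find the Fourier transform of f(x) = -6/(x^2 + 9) -2 * pi * exp(-3 * Abs(k))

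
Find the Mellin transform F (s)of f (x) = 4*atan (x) -2*pi*sec (pi*s/2)/s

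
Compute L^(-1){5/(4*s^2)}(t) 5*t/4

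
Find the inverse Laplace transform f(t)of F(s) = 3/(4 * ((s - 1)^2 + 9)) exp(t) * sin(3 * t)/4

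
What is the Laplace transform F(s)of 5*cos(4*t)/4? 5*s/(4*(s^2 + 16))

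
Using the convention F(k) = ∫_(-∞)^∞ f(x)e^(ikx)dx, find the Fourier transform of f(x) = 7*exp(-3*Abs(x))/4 21/(2*(k^2 + 9))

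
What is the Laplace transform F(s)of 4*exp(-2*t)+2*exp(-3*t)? 4/(s+2)+2/(s+3)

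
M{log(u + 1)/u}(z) -pi * csc(pi * z)/(z - 1)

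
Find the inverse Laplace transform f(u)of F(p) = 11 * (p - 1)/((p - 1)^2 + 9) 11 * exp(u) * cos(3 * u)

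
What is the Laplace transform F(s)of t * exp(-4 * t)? (s + 4)^(-2)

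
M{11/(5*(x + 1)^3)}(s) 11*pi*(s - 2)*(s - 1)/(10*sin(pi*s))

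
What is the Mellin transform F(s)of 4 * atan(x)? -2 * pi * sec(pi * s/2)/s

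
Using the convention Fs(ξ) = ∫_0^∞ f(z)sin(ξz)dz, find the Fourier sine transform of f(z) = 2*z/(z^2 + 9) pi*exp(-3*ξ)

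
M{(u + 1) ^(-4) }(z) gamma(z)*gamma(4 - z) /6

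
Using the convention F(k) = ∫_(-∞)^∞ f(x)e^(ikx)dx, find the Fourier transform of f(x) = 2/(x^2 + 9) 2 * pi * exp(-3 * Abs(k))/3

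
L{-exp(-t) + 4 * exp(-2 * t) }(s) 4/(s + 2) - 1/(s + 1) 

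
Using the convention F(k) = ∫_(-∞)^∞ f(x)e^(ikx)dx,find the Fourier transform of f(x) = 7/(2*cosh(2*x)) 7*pi/(4*cosh(pi*k/4))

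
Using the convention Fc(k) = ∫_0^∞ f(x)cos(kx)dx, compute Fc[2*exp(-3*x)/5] 6/(5*(k^2 + 9))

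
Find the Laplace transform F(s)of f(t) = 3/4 3/(4*s)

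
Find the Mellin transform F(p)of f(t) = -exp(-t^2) -gamma(p/2)/2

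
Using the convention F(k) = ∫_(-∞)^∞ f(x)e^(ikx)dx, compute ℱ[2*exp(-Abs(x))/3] 4/(3*(k^2 + 1))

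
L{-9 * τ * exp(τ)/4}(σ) -9/(4 * (σ - 1)^2)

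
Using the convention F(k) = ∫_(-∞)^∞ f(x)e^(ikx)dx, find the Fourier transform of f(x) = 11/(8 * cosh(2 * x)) 11 * pi/(16 * cosh(pi * k/4))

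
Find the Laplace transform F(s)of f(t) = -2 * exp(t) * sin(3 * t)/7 -6/(7 * (s - 1)^2 + 63)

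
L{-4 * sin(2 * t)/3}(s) -8/(3 * s^2 + 12)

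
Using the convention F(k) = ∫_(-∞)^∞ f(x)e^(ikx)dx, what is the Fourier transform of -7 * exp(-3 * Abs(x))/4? -21/(2 * k^2 + 18)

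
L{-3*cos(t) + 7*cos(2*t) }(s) 7*s/(s^2 + 4) - 3*s/(s^2 + 1) 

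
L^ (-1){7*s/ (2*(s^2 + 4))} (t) 7*cos (2*t)/2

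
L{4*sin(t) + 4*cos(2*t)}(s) 4*s/(s^2 + 4) + 4/(s^2 + 1)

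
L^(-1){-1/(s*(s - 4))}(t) -exp(2*t)*sinh(2*t)/2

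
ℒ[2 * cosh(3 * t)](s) 2 * s/(s^2 - 9)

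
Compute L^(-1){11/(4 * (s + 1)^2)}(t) 11 * t * exp(-t)/4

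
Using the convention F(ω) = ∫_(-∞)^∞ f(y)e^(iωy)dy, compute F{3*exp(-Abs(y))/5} 6/(5*(ω^2 + 1))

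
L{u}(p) p^(-2)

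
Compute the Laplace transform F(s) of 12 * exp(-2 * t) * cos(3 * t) 12 * (s + 2) /((s + 2) ^2 + 9) 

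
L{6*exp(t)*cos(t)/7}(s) 6*(s - 1)/(7*((s - 1)^2 + 1))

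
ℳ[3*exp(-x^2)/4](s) 3*gamma(s/2)/8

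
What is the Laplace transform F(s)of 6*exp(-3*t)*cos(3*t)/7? 6*(s + 3)/(7*((s + 3)^2 + 9))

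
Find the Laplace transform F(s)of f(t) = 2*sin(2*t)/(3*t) 2*atan(2/s)/3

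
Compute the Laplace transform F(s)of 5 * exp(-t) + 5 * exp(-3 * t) 5/(s + 3) + 5/(s + 1)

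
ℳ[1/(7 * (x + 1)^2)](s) (-pi * s + pi)/(7 * sin(pi * s))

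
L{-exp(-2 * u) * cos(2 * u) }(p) (-p - 2) /((p + 2) ^2 + 4) 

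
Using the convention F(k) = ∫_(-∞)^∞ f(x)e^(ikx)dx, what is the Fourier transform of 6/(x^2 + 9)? 2 * pi * exp(-3 * Abs(k))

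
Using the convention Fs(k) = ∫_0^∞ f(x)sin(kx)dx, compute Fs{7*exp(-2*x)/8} 7*k/(8*(k^2 + 4))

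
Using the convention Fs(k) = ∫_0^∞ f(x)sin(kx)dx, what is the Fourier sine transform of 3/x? 3*pi/2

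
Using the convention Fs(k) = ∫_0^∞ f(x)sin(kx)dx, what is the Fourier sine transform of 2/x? pi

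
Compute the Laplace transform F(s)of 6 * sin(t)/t 6 * atan(1/s)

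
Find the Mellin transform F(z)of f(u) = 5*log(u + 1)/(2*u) -5*pi*csc(pi*z)/(2*z - 2)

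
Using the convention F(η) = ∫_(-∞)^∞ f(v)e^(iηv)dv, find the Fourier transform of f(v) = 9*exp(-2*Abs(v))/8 9/(2*(η^2 + 4))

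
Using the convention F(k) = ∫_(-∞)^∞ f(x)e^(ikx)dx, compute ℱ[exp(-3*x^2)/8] sqrt(3)*sqrt(pi)*exp(-k^2/12)/24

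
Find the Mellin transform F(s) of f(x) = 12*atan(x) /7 -6*pi*sec(pi*s/2) /(7*s) 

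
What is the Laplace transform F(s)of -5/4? -5/(4 * s)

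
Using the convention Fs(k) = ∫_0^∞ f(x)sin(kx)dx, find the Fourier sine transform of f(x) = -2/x -pi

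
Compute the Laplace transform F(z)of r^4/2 12/z^5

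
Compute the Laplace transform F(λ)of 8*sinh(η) 8/(λ^2 - 1)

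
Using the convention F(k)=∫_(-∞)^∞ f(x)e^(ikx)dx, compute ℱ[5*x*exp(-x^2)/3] 5*I*sqrt(pi)*k*exp(-k^2/4)/6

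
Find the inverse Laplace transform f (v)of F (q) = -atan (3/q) -sin (3 * v)/v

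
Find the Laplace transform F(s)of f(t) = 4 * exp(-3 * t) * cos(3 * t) 4 * (s + 3)/((s + 3)^2 + 9)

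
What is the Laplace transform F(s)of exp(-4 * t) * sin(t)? 1/((s + 4)^2 + 1)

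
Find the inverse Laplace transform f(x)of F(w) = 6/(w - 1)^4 x^3 * exp(x)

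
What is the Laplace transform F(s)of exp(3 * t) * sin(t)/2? 1/(2 * ((s - 3)^2+1))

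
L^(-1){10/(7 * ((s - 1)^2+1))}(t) 10 * exp(t) * sin(t)/7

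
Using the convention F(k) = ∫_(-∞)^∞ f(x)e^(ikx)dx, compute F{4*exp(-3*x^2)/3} 4*sqrt(3)*sqrt(pi)*exp(-k^2/12)/9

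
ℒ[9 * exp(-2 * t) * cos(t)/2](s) 9 * (s + 2)/(2 * ((s + 2)^2 + 1))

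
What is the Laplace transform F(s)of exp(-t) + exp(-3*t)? 1/(s + 3) + 1/(s + 1)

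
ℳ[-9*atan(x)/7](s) 9*pi*sec(pi*s/2)/(14*s)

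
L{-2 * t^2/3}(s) -4/(3 * s^3)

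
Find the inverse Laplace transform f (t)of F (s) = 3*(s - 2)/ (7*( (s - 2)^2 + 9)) 3*exp (2*t)*cos (3*t)/7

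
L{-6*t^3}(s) -36/s^4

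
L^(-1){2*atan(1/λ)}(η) 2*sin(η)/η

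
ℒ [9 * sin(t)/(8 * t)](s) 9 * atan(1/s)/8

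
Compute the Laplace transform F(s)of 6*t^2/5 12/(5*s^3)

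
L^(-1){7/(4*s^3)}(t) 7*t^2/8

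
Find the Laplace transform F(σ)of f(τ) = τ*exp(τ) (σ - 1)^(-2)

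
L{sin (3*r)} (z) 3/ (z^2+9)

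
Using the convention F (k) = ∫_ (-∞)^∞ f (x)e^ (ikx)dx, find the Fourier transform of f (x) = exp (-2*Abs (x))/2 2/ (k^2+4)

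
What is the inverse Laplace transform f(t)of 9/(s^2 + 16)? 9*sin(4*t)/4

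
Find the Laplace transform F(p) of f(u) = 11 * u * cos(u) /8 11 * (p^2 - 1) /(8 * (p^2+1) ^2) 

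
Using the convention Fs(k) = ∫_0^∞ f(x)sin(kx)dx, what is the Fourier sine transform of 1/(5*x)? pi/10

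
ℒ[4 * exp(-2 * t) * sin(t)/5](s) 4/(5 * ((s + 2)^2 + 1))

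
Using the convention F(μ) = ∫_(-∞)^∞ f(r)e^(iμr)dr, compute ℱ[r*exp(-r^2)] I*sqrt(pi)*μ*exp(-μ^2/4)/2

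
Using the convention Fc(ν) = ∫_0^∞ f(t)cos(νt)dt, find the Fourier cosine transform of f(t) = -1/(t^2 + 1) -pi*exp(-ν)/2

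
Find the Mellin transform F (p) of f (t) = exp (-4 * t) gamma (p) /4^p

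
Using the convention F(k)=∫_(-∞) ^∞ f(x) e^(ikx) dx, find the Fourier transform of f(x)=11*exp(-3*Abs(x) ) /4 33/(2*(k^2 + 9) ) 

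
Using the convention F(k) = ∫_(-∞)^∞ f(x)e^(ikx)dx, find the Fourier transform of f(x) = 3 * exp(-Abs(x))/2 3/(k^2 + 1)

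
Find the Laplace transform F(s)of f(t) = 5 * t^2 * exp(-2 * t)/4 5/(2 * (s + 2)^3)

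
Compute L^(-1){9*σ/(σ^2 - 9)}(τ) 9*cosh(3*τ)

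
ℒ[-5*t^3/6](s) -5/s^4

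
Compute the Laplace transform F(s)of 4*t 4/s^2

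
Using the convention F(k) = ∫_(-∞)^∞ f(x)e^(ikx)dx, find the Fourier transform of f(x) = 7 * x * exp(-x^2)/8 7 * I * sqrt(pi) * k * exp(-k^2/4)/16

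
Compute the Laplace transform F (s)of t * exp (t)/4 1/ (4 * (s - 1)^2)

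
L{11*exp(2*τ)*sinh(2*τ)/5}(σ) 22/(5*σ*(σ - 4))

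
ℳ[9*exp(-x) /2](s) 9*gamma(s) /2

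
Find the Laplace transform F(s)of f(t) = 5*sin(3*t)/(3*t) 5*atan(3/s)/3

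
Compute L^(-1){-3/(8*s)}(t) -3/8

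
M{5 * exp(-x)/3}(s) 5 * gamma(s)/3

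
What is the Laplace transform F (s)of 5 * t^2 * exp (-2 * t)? 10/ (s + 2)^3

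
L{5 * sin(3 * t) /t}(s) 5 * atan(3/s) 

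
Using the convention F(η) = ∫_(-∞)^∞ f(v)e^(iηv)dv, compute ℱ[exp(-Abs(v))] 2/(η^2 + 1)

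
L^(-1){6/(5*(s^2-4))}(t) 3*sinh(2*t)/5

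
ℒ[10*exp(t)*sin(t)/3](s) 10/(3*((s - 1)^2 + 1))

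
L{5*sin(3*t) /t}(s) 5*atan(3/s) 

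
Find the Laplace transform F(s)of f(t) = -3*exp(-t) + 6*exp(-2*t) 6/(s + 2) - 3/(s + 1)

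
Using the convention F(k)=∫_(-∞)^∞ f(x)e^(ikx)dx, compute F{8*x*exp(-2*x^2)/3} sqrt(2)*I*sqrt(pi)*k*exp(-k^2/8)/3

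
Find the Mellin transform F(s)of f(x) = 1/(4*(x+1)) pi*csc(pi*s)/4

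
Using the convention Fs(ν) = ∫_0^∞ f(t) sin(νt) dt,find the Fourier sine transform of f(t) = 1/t pi/2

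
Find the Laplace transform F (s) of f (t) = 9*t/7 9/ (7*s^2) 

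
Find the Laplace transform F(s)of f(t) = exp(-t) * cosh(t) (s + 1)/(s * (s + 2))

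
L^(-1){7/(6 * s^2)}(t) 7 * t/6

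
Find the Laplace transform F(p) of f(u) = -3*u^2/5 -6/(5*p^3) 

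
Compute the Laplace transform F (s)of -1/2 -1/ (2 * s)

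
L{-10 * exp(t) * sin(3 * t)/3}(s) -10/((s - 1)^2 + 9)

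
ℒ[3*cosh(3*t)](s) 3*s/(s^2 - 9) 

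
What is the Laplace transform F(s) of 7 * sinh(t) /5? 7/(5 * (s^2 - 1) ) 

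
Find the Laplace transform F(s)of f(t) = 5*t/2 5/(2*s^2)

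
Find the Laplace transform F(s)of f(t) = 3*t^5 360/s^6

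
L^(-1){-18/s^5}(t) -3*t^4/4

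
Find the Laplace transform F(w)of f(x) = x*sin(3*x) 6*w/(w^2 + 9)^2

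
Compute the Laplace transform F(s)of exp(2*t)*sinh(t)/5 1/(5*((s - 2)^2-1))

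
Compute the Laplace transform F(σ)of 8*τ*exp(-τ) 8/(σ + 1)^2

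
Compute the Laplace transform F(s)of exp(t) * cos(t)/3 (s - 1)/(3 * ((s - 1)^2 + 1))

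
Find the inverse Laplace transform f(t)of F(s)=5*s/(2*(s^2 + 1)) 5*cos(t)/2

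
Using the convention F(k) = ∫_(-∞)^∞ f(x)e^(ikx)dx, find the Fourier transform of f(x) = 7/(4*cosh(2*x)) 7*pi/(8*cosh(pi*k/4))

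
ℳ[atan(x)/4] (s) -pi*sec(pi*s/2)/(8*s)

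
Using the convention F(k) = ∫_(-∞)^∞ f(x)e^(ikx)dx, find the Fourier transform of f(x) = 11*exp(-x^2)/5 11*sqrt(pi)*exp(-k^2/4)/5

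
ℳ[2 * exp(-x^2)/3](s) gamma(s/2)/3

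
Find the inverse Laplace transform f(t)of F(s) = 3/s 3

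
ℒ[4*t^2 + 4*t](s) 8/s^3 + 4/s^2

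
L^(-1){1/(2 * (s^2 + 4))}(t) sin(2 * t)/4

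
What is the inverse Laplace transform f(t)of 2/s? 2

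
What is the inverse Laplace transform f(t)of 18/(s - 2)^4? 3*t^3*exp(2*t)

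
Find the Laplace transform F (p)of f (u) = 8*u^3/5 48/ (5*p^4)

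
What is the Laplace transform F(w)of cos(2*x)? w/(w^2+4)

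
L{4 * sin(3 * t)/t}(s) 4 * atan(3/s)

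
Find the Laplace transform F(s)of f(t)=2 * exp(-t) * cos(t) 2 * (s + 1)/((s + 1)^2 + 1)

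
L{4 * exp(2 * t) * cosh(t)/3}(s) 4 * (s - 2)/(3 * ((s - 2)^2 - 1))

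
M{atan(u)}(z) -pi * sec(pi * z/2)/(2 * z)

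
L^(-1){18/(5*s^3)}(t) 9*t^2/5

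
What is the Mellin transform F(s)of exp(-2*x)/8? gamma(s)/(8*2^s)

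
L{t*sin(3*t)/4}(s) 3*s/(2*(s^2 + 9)^2)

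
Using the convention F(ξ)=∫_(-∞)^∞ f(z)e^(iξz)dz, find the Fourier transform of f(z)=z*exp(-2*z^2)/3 sqrt(2)*I*sqrt(pi)*ξ*exp(-ξ^2/8)/24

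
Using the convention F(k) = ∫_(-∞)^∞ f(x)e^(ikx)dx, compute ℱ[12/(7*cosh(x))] 12*pi/(7*cosh(pi*k/2))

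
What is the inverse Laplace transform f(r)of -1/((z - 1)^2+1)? -exp(r)*sin(r)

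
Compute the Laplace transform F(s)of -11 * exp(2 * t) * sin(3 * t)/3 -11/((s - 2)^2 + 9)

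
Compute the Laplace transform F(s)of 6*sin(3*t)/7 18/(7*(s^2 + 9))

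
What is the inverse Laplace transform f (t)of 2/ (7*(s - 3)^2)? 2*t*exp (3*t)/7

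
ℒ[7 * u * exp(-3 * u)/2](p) 7/(2 * (p + 3)^2)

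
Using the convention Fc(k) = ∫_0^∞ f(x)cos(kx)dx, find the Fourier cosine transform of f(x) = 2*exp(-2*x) 4/(k^2 + 4)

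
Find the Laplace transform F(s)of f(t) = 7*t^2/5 14/(5*s^3)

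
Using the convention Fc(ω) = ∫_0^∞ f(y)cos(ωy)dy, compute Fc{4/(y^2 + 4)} pi*exp(-2*ω)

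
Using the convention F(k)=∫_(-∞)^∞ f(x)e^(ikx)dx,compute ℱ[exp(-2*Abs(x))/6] 2/(3*(k^2 + 4))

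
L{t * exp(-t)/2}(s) 1/(2 * (s + 1)^2)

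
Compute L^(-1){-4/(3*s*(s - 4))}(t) -2*exp(2*t)*sinh(2*t)/3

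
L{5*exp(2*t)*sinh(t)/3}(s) 5/(3*((s - 2)^2 - 1))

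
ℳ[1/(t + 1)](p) pi*csc(pi*p)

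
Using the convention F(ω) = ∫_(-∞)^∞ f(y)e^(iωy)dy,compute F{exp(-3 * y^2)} sqrt(3) * sqrt(pi) * exp(-ω^2/12)/3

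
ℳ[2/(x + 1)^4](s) gamma(s)*gamma(4 - s)/3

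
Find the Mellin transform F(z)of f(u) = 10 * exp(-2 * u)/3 10 * gamma(z)/(3 * 2^z)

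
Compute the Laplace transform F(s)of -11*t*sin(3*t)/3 -22*s/(s^2 + 9)^2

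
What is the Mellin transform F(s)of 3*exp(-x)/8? 3*gamma(s)/8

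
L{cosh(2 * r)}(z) z/(z^2 - 4)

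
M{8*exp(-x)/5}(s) 8*gamma(s)/5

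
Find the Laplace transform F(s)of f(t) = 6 6/s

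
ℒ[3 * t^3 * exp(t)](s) 18/(s - 1)^4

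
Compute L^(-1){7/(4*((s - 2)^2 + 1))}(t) 7*exp(2*t)*sin(t)/4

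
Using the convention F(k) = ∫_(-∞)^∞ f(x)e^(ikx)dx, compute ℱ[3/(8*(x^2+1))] 3*pi*exp(-Abs(k))/8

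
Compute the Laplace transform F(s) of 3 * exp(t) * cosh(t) 3 * (s - 1) /(s * (s - 2) ) 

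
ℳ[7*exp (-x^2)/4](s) 7*gamma (s/2)/8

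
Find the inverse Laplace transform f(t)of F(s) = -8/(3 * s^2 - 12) -4 * sinh(2 * t)/3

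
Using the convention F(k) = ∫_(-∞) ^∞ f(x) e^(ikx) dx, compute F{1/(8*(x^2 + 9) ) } pi*exp(-3*Abs(k) ) /24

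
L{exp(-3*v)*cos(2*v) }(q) (q + 3) /((q + 3) ^2 + 4) 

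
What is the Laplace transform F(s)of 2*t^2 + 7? 7/s + 4/s^3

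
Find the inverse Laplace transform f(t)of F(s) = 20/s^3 10*t^2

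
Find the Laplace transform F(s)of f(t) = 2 2/s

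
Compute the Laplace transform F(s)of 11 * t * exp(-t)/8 11/(8 * (s + 1)^2)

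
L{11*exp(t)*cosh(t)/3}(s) 11*(s - 1)/(3*s*(s - 2))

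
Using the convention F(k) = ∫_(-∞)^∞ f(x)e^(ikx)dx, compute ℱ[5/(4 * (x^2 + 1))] 5 * pi * exp(-Abs(k))/4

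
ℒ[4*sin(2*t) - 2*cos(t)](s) 8/(s^2+4) - 2*s/(s^2+1)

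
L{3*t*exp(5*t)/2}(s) 3/(2*(s - 5)^2)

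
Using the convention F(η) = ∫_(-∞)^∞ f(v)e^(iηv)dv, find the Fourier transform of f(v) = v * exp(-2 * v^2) sqrt(2) * I * sqrt(pi) * η * exp(-η^2/8)/8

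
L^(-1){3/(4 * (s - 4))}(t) 3 * exp(4 * t)/4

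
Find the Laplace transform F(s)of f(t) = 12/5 12/(5 * s)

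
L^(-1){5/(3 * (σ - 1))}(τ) 5 * exp(τ)/3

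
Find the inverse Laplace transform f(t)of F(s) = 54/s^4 9 * t^3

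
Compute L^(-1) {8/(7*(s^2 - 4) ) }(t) 4*sinh(2*t) /7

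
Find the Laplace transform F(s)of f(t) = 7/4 7/(4*s)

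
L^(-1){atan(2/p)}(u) sin(2*u)/u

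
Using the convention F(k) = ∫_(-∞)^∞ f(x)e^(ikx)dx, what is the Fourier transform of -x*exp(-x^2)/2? -I*sqrt(pi)*k*exp(-k^2/4)/4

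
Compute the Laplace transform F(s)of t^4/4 6/s^5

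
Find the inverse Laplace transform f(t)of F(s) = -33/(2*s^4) -11*t^3/4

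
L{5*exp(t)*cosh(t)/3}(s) 5*(s - 1)/(3*s*(s - 2))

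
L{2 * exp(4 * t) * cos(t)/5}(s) 2 * (s - 4)/(5 * ((s - 4)^2+1))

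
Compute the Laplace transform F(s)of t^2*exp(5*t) 2/(s - 5)^3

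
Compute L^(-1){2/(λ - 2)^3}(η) η^2 * exp(2 * η)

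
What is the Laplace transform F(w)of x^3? 6/w^4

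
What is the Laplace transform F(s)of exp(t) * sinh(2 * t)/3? 2/(3 * ((s - 1)^2 - 4))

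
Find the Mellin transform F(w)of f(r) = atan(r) -pi * sec(pi * w/2)/(2 * w)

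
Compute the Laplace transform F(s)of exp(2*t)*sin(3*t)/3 1/((s - 2)^2 + 9)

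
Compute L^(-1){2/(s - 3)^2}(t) 2*t*exp(3*t)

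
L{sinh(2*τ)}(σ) 2/(σ^2 - 4)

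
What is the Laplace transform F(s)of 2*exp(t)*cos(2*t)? 2*(s - 1)/((s - 1)^2 + 4)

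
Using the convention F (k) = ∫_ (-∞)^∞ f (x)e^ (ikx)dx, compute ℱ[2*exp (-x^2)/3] 2*sqrt (pi)*exp (-k^2/4)/3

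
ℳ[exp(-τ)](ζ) gamma(ζ)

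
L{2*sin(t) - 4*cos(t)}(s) 2/(s^2 + 1) - 4*s/(s^2 + 1)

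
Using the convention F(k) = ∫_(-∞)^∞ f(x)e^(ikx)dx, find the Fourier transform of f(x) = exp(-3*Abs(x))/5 6/(5*(k^2 + 9))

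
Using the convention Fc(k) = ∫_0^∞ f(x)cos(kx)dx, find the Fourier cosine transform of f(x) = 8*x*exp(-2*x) 8*(4 - k^2)/(k^2 + 4)^2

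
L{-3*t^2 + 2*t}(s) 2/s^2 - 6/s^3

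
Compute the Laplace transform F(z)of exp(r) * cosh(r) (z - 1)/(z * (z - 2))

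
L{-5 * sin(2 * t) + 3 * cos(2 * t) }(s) 3 * s/(s^2 + 4) - 10/(s^2 + 4) 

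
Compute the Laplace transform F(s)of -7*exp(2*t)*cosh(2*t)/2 7*(2 - s)/(2*s*(s - 4))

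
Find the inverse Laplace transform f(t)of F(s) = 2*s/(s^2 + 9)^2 t*sin(3*t)/3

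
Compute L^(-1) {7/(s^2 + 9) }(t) 7 * sin(3 * t) /3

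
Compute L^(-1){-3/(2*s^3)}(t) -3*t^2/4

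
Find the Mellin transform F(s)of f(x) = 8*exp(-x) 8*gamma(s)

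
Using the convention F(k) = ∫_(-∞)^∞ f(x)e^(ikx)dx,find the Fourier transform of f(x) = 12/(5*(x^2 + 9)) 4*pi*exp(-3*Abs(k))/5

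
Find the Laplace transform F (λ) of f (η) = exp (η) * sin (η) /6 1/ (6 * ( (λ - 1) ^2+1) ) 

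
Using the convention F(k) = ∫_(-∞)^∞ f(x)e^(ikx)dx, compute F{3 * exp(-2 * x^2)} 3 * sqrt(2) * sqrt(pi) * exp(-k^2/8)/2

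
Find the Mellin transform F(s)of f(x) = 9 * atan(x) -9 * pi * sec(pi * s/2)/(2 * s)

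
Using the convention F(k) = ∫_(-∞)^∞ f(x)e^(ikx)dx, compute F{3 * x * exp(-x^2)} 3 * I * sqrt(pi) * k * exp(-k^2/4)/2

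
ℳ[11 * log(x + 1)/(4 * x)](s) -11 * pi * csc(pi * s)/(4 * s - 4)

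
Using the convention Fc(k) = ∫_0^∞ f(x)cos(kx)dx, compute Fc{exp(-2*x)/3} 2/(3*(k^2+4))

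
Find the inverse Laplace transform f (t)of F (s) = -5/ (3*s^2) -5*t/3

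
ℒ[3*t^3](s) 18/s^4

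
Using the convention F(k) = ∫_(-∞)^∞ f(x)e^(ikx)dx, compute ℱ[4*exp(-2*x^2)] 2*sqrt(2)*sqrt(pi)*exp(-k^2/8)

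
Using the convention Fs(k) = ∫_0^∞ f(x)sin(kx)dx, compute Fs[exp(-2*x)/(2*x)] atan(k/2)/2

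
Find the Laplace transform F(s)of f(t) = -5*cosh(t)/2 -5*s/(2*s^2 - 2)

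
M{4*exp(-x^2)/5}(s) 2*gamma(s/2)/5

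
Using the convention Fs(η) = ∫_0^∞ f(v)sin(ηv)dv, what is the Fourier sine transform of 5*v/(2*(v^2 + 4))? 5*pi*exp(-2*η)/4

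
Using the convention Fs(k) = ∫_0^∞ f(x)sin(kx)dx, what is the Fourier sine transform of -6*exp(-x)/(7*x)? -6*atan(k)/7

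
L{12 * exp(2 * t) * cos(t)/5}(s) 12 * (s - 2)/(5 * ((s - 2)^2 + 1))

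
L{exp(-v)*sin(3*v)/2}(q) 3/(2*((q + 1)^2 + 9))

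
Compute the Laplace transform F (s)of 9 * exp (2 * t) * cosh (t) 9 * (s - 2)/ ( (s - 2)^2 - 1)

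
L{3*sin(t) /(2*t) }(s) 3*atan(1/s) /2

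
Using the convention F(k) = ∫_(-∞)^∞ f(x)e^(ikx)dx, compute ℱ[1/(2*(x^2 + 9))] pi*exp(-3*Abs(k))/6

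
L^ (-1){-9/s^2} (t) -9 * t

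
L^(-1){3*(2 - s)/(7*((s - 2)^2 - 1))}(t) -3*exp(2*t)*cosh(t)/7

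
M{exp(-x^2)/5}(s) gamma(s/2)/10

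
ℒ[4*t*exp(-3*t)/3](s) 4/(3*(s + 3)^2)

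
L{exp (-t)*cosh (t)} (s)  (s + 1)/ (s*(s + 2))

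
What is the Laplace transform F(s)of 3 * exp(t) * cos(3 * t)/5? 3 * (s - 1)/(5 * ((s - 1)^2 + 9))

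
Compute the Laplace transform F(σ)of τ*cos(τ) (σ^2 - 1)/(σ^2 + 1)^2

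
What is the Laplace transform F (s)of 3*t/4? 3/ (4*s^2)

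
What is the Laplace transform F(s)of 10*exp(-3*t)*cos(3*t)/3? 10*(s + 3)/(3*((s + 3)^2 + 9))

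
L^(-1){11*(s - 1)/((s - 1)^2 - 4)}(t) 11*exp(t)*cosh(2*t)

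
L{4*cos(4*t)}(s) 4*s/(s^2+16)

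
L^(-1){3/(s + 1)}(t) 3 * exp(-t)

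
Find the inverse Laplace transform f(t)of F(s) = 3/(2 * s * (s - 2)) 3 * exp(t) * sinh(t)/2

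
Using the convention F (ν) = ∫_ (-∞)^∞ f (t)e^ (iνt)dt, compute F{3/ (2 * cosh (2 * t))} 3 * pi/ (4 * cosh (pi * ν/4))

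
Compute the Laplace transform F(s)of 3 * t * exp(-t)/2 3/(2 * (s + 1)^2)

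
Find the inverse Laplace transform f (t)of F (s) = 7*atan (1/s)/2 7*sin (t)/ (2*t)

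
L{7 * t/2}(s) 7/(2 * s^2)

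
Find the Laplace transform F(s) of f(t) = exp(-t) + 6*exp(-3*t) 6/(s + 3) + 1/(s + 1) 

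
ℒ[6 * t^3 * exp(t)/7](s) 36/(7 * (s - 1)^4)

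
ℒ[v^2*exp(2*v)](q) 2/(q - 2)^3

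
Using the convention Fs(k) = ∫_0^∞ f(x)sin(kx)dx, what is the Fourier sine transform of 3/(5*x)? 3*pi/10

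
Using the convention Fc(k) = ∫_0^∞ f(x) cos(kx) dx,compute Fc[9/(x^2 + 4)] 9*pi*exp(-2*k) /4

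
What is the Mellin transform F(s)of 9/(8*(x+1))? 9*pi*csc(pi*s)/8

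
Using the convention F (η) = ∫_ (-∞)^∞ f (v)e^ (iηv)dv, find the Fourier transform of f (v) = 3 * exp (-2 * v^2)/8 3 * sqrt (2) * sqrt (pi) * exp (-η^2/8)/16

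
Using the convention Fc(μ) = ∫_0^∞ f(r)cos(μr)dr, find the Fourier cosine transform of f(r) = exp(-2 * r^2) sqrt(2) * sqrt(pi) * exp(-μ^2/8)/4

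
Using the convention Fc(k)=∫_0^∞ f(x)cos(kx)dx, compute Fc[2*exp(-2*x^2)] sqrt(2)*sqrt(pi)*exp(-k^2/8)/2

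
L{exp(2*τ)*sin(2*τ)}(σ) 2/((σ - 2)^2 + 4)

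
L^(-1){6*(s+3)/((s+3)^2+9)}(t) 6*exp(-3*t)*cos(3*t)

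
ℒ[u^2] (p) 2/p^3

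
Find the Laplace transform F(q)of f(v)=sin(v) 1/(q^2 + 1)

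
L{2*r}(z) 2/z^2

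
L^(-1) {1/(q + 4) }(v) exp(-4*v) 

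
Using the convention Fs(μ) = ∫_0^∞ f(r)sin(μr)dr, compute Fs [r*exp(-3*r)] 6*μ/(μ^2 + 9)^2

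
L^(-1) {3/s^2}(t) 3*t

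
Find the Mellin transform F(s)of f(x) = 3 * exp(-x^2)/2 3 * gamma(s/2)/4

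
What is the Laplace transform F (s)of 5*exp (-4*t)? 5/ (s + 4)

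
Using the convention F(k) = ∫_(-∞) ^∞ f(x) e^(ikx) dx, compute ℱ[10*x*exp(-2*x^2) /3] 5*sqrt(2)*I*sqrt(pi)*k*exp(-k^2/8) /12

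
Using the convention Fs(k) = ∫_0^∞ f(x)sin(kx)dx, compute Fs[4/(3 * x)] 2 * pi/3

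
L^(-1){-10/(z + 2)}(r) -10 * exp(-2 * r)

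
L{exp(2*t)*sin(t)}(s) 1/((s - 2)^2 + 1)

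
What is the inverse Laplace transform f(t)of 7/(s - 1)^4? 7*t^3*exp(t)/6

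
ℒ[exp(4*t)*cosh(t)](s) (s - 4)/((s - 4)^2 - 1)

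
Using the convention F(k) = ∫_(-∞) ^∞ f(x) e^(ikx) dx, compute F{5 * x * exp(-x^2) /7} 5 * I * sqrt(pi) * k * exp(-k^2/4) /14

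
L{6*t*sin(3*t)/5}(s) 36*s/(5*(s^2 + 9)^2)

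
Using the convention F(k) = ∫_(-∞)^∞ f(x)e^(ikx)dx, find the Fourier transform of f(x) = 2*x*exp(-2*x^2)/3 sqrt(2)*I*sqrt(pi)*k*exp(-k^2/8)/12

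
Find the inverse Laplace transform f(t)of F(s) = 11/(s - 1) 11*exp(t)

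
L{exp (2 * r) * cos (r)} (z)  (z - 2)/ ( (z - 2)^2+1)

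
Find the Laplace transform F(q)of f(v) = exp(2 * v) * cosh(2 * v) (q - 2)/(q * (q - 4))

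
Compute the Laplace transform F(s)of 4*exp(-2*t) 4/(s + 2)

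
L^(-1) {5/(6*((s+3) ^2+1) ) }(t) 5*exp(-3*t)*sin(t) /6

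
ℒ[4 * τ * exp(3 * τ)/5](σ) 4/(5 * (σ - 3)^2)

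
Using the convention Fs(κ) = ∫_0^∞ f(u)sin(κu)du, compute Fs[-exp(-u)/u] -atan(κ)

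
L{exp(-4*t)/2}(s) 1/(2*(s + 4))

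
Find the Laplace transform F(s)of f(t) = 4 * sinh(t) 4/(s^2 - 1)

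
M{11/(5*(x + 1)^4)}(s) 11*gamma(s)*gamma(4 - s)/30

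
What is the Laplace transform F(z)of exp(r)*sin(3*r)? 3/((z - 1)^2 + 9)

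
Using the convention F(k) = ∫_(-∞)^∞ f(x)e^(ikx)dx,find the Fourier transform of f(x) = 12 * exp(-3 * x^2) 4 * sqrt(3) * sqrt(pi) * exp(-k^2/12)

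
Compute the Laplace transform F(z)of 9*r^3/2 27/z^4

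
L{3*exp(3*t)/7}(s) 3/(7*(s - 3))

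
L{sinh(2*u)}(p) 2/(p^2 - 4)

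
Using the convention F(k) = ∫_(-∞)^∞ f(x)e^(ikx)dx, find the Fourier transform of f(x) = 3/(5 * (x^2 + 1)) 3 * pi * exp(-Abs(k))/5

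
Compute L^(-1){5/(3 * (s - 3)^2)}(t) 5 * t * exp(3 * t)/3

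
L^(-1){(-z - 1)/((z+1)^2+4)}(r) -exp(-r)*cos(2*r)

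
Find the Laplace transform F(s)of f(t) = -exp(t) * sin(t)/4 -1/(4 * (s - 1)^2+4)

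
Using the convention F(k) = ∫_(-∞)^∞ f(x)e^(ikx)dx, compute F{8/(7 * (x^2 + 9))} 8 * pi * exp(-3 * Abs(k))/21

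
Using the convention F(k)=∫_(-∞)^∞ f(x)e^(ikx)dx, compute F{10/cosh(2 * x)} 5 * pi/cosh(pi * k/4)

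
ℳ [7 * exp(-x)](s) 7 * gamma(s)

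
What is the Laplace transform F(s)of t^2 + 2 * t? 2/s^3 + 2/s^2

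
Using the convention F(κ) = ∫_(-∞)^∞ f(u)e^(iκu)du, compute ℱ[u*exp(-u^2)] I*sqrt(pi)*κ*exp(-κ^2/4)/2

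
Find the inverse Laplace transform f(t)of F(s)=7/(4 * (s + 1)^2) 7 * t * exp(-t)/4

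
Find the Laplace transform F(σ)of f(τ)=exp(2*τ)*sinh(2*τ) 2/(σ*(σ - 4))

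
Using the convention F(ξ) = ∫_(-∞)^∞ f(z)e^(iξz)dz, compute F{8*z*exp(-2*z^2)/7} sqrt(2)*I*sqrt(pi)*ξ*exp(-ξ^2/8)/7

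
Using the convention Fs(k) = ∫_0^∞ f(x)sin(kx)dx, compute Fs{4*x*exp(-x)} 8*k/(k^2 + 1)^2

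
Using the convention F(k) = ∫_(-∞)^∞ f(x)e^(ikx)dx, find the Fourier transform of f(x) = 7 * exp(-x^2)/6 7 * sqrt(pi) * exp(-k^2/4)/6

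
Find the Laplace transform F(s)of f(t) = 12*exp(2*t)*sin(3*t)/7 36/(7*((s - 2)^2+9))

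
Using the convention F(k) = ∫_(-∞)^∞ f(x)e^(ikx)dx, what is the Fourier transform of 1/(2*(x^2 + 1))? pi*exp(-Abs(k))/2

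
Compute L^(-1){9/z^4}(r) 3 * r^3/2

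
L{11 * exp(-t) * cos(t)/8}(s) 11 * (s + 1)/(8 * ((s + 1)^2 + 1))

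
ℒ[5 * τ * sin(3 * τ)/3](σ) 10 * σ/(σ^2 + 9)^2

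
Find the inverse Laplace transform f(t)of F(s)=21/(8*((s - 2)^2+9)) 7*exp(2*t)*sin(3*t)/8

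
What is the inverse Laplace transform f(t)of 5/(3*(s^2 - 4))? 5*sinh(2*t)/6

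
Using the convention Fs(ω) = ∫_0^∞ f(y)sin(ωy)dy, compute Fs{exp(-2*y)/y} atan(ω/2)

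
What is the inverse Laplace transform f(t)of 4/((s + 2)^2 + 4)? 2*exp(-2*t)*sin(2*t)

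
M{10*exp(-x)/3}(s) 10*gamma(s)/3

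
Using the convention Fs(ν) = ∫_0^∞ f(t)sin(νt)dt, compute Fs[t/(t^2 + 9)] pi*exp(-3*ν)/2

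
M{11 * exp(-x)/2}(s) 11 * gamma(s)/2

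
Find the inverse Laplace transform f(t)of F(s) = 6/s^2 6 * t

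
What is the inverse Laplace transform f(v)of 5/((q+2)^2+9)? 5 * exp(-2 * v) * sin(3 * v)/3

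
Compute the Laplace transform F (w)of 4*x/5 4/ (5*w^2)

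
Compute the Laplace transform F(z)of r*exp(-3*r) (z + 3)^(-2)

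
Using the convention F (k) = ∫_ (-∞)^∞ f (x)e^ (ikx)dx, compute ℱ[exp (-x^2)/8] sqrt (pi)*exp (-k^2/4)/8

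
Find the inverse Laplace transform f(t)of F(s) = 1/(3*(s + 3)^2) t*exp(-3*t)/3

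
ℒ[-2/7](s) -2/(7 * s)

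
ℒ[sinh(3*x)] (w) 3/(w^2 - 9)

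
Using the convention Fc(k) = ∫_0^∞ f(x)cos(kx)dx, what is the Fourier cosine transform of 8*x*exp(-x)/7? 8*(1 - k^2)/(7*(k^2 + 1)^2)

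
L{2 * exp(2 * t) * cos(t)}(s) 2 * (s - 2)/((s - 2)^2 + 1)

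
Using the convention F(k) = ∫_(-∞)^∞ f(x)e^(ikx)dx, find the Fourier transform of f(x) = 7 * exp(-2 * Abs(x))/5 28/(5 * (k^2 + 4))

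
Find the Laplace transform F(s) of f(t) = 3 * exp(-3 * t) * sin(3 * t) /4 9/(4 * ((s + 3) ^2 + 9) ) 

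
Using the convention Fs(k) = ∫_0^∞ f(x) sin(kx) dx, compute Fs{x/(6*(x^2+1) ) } pi*exp(-k) /12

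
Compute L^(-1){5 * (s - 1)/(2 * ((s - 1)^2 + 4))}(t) 5 * exp(t) * cos(2 * t)/2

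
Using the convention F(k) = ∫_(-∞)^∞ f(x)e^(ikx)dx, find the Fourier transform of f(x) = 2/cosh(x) 2*pi/cosh(pi*k/2)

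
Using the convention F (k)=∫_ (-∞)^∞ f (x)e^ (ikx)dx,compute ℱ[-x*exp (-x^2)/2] -I*sqrt (pi)*k*exp (-k^2/4)/4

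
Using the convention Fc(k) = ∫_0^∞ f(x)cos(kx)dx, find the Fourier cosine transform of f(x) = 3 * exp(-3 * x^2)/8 sqrt(3) * sqrt(pi) * exp(-k^2/12)/16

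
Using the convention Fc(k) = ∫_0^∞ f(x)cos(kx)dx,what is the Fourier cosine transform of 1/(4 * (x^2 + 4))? pi * exp(-2 * k)/16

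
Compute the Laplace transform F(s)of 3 3/s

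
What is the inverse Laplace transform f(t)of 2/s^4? t^3/3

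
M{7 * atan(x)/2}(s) -7 * pi * sec(pi * s/2)/(4 * s)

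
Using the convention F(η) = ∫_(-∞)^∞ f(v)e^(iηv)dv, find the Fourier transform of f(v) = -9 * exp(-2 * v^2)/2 -9 * sqrt(2) * sqrt(pi) * exp(-η^2/8)/4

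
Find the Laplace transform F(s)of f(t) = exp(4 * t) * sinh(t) 1/((s - 4)^2 - 1)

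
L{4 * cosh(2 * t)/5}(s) 4 * s/(5 * (s^2 - 4))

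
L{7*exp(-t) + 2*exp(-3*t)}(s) 7/(s + 1) + 2/(s + 3)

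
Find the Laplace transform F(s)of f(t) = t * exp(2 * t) (s - 2)^(-2)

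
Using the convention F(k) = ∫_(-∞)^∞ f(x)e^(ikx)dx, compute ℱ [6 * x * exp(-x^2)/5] 3 * I * sqrt(pi) * k * exp(-k^2/4)/5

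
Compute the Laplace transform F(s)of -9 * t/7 -9/(7 * s^2)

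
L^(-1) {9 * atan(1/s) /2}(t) 9 * sin(t) /(2 * t) 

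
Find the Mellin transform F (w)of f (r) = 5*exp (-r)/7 5*gamma (w)/7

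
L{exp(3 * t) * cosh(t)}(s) (s - 3)/((s - 3)^2 - 1)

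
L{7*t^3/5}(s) 42/(5*s^4)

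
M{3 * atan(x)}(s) -3 * pi * sec(pi * s/2)/(2 * s)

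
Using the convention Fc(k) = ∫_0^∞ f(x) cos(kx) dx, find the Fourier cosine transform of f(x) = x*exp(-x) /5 (1 - k^2) /(5*(k^2 + 1) ^2) 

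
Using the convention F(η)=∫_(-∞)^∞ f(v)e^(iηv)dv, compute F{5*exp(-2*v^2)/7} 5*sqrt(2)*sqrt(pi)*exp(-η^2/8)/14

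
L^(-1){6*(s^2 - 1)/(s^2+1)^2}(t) 6*t*cos(t)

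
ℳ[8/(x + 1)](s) 8*pi*csc(pi*s)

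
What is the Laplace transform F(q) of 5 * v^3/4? 15/(2 * q^4) 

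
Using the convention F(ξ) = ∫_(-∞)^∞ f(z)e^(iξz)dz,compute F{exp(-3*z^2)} sqrt(3)*sqrt(pi)*exp(-ξ^2/12)/3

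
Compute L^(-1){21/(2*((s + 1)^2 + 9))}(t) 7*exp(-t)*sin(3*t)/2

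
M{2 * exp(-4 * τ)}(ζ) 2^(1 - 2 * ζ) * gamma(ζ)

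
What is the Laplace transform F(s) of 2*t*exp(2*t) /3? 2/(3*(s - 2) ^2) 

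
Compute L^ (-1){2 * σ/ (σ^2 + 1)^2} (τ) τ * sin (τ)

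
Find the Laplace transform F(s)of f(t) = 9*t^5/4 270/s^6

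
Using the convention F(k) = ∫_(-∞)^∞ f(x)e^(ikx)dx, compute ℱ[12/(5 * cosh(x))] 12 * pi/(5 * cosh(pi * k/2))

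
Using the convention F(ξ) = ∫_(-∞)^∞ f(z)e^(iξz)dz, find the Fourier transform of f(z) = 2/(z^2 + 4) pi * exp(-2 * Abs(ξ))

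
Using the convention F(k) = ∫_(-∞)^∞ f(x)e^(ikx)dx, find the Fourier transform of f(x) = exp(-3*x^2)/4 sqrt(3)*sqrt(pi)*exp(-k^2/12)/12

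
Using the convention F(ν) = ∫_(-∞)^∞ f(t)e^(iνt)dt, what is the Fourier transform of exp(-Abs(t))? 2/(ν^2 + 1)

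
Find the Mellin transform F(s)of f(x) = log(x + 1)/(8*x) -pi*csc(pi*s)/(8*s - 8)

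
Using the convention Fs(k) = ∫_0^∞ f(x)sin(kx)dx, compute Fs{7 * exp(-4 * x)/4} 7 * k/(4 * (k^2 + 16))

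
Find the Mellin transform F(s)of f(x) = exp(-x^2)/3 gamma(s/2)/6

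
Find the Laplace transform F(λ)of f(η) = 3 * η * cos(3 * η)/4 3 * (λ^2 - 9)/(4 * (λ^2 + 9)^2)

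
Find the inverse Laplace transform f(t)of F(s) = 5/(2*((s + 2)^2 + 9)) 5*exp(-2*t)*sin(3*t)/6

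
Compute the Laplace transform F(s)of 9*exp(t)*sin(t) 9/((s - 1)^2 + 1)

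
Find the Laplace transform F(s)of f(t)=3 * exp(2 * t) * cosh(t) 3 * (s - 2)/((s - 2)^2-1)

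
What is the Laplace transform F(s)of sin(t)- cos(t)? 1/(s^2 + 1)- s/(s^2 + 1)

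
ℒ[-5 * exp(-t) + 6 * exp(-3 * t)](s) 6/(s + 3) - 5/(s + 1)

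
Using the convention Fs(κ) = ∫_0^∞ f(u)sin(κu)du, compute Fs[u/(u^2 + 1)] pi*exp(-κ)/2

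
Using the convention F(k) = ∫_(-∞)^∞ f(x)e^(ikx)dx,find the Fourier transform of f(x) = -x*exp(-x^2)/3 -I*sqrt(pi)*k*exp(-k^2/4)/6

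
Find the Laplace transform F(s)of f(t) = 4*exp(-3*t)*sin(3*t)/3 4/((s + 3)^2 + 9)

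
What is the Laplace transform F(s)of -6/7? -6/(7*s)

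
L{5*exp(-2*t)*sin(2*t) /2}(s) 5/((s+2) ^2+4) 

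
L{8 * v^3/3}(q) 16/q^4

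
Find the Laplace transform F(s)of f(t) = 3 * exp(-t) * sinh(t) 3/(s * (s + 2))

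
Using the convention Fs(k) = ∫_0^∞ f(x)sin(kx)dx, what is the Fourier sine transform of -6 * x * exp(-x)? -12 * k/(k^2+1)^2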